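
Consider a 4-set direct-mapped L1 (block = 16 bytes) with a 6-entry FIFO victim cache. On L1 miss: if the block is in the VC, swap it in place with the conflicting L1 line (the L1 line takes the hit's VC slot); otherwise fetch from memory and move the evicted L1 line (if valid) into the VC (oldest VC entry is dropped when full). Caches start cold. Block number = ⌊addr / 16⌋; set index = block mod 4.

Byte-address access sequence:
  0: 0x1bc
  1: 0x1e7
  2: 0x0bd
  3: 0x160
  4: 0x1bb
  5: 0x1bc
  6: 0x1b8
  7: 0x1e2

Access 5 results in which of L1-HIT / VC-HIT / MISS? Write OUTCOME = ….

0: 0x1bc (blk 27, set 3) → MISS  vc=[]
1: 0x1e7 (blk 30, set 2) → MISS  vc=[]
2: 0xbd (blk 11, set 3) → MISS  vc=[27]
3: 0x160 (blk 22, set 2) → MISS  vc=[27, 30]
4: 0x1bb (blk 27, set 3) → VC-HIT  vc=[11, 30]
5: 0x1bc (blk 27, set 3) → L1-HIT  vc=[11, 30]
6: 0x1b8 (blk 27, set 3) → L1-HIT  vc=[11, 30]
7: 0x1e2 (blk 30, set 2) → VC-HIT  vc=[11, 22]

OUTCOME = L1-HIT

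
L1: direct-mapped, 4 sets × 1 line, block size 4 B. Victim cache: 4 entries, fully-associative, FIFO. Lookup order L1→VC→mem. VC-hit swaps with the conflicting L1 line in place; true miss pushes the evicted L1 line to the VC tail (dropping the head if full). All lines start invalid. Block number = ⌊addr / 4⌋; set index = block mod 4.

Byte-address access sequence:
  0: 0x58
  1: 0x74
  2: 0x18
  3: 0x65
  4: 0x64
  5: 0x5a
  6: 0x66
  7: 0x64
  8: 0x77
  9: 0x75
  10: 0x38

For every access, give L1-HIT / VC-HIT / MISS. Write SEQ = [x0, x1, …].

#0 0x58→b22/s2 MISS; vc=[]
#1 0x74→b29/s1 MISS; vc=[]
#2 0x18→b6/s2 MISS; vc=[22]
#3 0x65→b25/s1 MISS; vc=[22,29]
#4 0x64→b25/s1 L1-HIT; vc=[22,29]
#5 0x5a→b22/s2 VC-HIT; vc=[6,29]
#6 0x66→b25/s1 L1-HIT; vc=[6,29]
#7 0x64→b25/s1 L1-HIT; vc=[6,29]
#8 0x77→b29/s1 VC-HIT; vc=[6,25]
#9 0x75→b29/s1 L1-HIT; vc=[6,25]
#10 0x38→b14/s2 MISS; vc=[6,25,22]

SEQ = [MISS, MISS, MISS, MISS, L1-HIT, VC-HIT, L1-HIT, L1-HIT, VC-HIT, L1-HIT, MISS]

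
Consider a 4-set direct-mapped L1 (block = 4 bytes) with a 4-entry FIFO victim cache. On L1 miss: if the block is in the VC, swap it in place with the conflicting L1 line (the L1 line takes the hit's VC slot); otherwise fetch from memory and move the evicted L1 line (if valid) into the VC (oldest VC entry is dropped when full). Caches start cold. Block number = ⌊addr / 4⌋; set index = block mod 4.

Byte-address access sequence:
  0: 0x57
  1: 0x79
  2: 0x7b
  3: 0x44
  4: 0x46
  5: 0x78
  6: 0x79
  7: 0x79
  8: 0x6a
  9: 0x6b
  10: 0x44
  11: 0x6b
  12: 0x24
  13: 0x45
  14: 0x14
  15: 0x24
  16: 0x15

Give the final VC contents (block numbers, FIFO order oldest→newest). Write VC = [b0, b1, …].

VC = [21, 30, 9, 17]

0: 0x57 (blk 21, set 1) → MISS  vc=[]
1: 0x79 (blk 30, set 2) → MISS  vc=[]
2: 0x7b (blk 30, set 2) → L1-HIT  vc=[]
3: 0x44 (blk 17, set 1) → MISS  vc=[21]
4: 0x46 (blk 17, set 1) → L1-HIT  vc=[21]
5: 0x78 (blk 30, set 2) → L1-HIT  vc=[21]
6: 0x79 (blk 30, set 2) → L1-HIT  vc=[21]
7: 0x79 (blk 30, set 2) → L1-HIT  vc=[21]
8: 0x6a (blk 26, set 2) → MISS  vc=[21, 30]
9: 0x6b (blk 26, set 2) → L1-HIT  vc=[21, 30]
10: 0x44 (blk 17, set 1) → L1-HIT  vc=[21, 30]
11: 0x6b (blk 26, set 2) → L1-HIT  vc=[21, 30]
12: 0x24 (blk 9, set 1) → MISS  vc=[21, 30, 17]
13: 0x45 (blk 17, set 1) → VC-HIT  vc=[21, 30, 9]
14: 0x14 (blk 5, set 1) → MISS  vc=[21, 30, 9, 17]
15: 0x24 (blk 9, set 1) → VC-HIT  vc=[21, 30, 5, 17]
16: 0x15 (blk 5, set 1) → VC-HIT  vc=[21, 30, 9, 17]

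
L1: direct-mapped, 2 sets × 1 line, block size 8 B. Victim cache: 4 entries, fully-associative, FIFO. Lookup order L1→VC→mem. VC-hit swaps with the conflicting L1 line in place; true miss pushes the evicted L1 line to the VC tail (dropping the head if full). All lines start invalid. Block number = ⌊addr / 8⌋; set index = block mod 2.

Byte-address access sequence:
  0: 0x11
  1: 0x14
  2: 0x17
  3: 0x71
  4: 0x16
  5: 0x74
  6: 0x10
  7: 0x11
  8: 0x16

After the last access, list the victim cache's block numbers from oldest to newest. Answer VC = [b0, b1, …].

VC = [14]

#0 0x11→b2/s0 MISS; vc=[]
#1 0x14→b2/s0 L1-HIT; vc=[]
#2 0x17→b2/s0 L1-HIT; vc=[]
#3 0x71→b14/s0 MISS; vc=[2]
#4 0x16→b2/s0 VC-HIT; vc=[14]
#5 0x74→b14/s0 VC-HIT; vc=[2]
#6 0x10→b2/s0 VC-HIT; vc=[14]
#7 0x11→b2/s0 L1-HIT; vc=[14]
#8 0x16→b2/s0 L1-HIT; vc=[14]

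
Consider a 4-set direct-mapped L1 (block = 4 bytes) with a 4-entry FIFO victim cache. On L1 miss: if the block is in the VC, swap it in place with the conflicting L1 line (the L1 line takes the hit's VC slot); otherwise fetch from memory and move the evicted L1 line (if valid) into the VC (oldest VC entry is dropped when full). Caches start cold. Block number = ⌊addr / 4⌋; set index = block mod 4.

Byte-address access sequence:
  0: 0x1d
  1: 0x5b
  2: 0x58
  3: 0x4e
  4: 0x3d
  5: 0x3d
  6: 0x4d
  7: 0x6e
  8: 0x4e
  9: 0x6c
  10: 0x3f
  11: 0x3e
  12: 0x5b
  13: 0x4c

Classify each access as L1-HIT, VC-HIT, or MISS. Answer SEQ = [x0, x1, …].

0: 0x1d (blk 7, set 3) → MISS  vc=[]
1: 0x5b (blk 22, set 2) → MISS  vc=[]
2: 0x58 (blk 22, set 2) → L1-HIT  vc=[]
3: 0x4e (blk 19, set 3) → MISS  vc=[7]
4: 0x3d (blk 15, set 3) → MISS  vc=[7, 19]
5: 0x3d (blk 15, set 3) → L1-HIT  vc=[7, 19]
6: 0x4d (blk 19, set 3) → VC-HIT  vc=[7, 15]
7: 0x6e (blk 27, set 3) → MISS  vc=[7, 15, 19]
8: 0x4e (blk 19, set 3) → VC-HIT  vc=[7, 15, 27]
9: 0x6c (blk 27, set 3) → VC-HIT  vc=[7, 15, 19]
10: 0x3f (blk 15, set 3) → VC-HIT  vc=[7, 27, 19]
11: 0x3e (blk 15, set 3) → L1-HIT  vc=[7, 27, 19]
12: 0x5b (blk 22, set 2) → L1-HIT  vc=[7, 27, 19]
13: 0x4c (blk 19, set 3) → VC-HIT  vc=[7, 27, 15]

SEQ = [MISS, MISS, L1-HIT, MISS, MISS, L1-HIT, VC-HIT, MISS, VC-HIT, VC-HIT, VC-HIT, L1-HIT, L1-HIT, VC-HIT]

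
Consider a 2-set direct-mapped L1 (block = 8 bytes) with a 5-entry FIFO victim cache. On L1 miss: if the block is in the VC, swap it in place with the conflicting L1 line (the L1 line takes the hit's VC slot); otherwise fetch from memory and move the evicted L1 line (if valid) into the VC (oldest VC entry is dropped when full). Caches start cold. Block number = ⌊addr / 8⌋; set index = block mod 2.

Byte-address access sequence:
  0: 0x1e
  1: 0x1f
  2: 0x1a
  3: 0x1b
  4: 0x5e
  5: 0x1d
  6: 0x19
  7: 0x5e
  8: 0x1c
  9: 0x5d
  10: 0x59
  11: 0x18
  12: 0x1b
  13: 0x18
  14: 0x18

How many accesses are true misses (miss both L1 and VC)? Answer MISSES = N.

MISSES = 2

#0 0x1e→b3/s1 MISS; vc=[]
#1 0x1f→b3/s1 L1-HIT; vc=[]
#2 0x1a→b3/s1 L1-HIT; vc=[]
#3 0x1b→b3/s1 L1-HIT; vc=[]
#4 0x5e→b11/s1 MISS; vc=[3]
#5 0x1d→b3/s1 VC-HIT; vc=[11]
#6 0x19→b3/s1 L1-HIT; vc=[11]
#7 0x5e→b11/s1 VC-HIT; vc=[3]
#8 0x1c→b3/s1 VC-HIT; vc=[11]
#9 0x5d→b11/s1 VC-HIT; vc=[3]
#10 0x59→b11/s1 L1-HIT; vc=[3]
#11 0x18→b3/s1 VC-HIT; vc=[11]
#12 0x1b→b3/s1 L1-HIT; vc=[11]
#13 0x18→b3/s1 L1-HIT; vc=[11]
#14 0x18→b3/s1 L1-HIT; vc=[11]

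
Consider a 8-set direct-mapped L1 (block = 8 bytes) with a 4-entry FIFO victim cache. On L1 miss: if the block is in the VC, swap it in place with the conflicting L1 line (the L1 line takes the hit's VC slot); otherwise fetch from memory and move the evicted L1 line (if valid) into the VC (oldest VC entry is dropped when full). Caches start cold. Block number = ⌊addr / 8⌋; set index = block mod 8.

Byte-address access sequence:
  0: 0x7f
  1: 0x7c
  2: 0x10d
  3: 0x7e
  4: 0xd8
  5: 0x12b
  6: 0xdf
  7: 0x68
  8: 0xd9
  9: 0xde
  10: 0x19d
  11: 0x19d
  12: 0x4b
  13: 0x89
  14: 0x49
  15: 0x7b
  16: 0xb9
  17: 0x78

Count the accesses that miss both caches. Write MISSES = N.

  [0] addr=0x7f blk=15 s=7: MISS | VC []
  [1] addr=0x7c blk=15 s=7: L1-HIT | VC []
  [2] addr=0x10d blk=33 s=1: MISS | VC []
  [3] addr=0x7e blk=15 s=7: L1-HIT | VC []
  [4] addr=0xd8 blk=27 s=3: MISS | VC []
  [5] addr=0x12b blk=37 s=5: MISS | VC []
  [6] addr=0xdf blk=27 s=3: L1-HIT | VC []
  [7] addr=0x68 blk=13 s=5: MISS | VC [37]
  [8] addr=0xd9 blk=27 s=3: L1-HIT | VC [37]
  [9] addr=0xde blk=27 s=3: L1-HIT | VC [37]
  [10] addr=0x19d blk=51 s=3: MISS | VC [37, 27]
  [11] addr=0x19d blk=51 s=3: L1-HIT | VC [37, 27]
  [12] addr=0x4b blk=9 s=1: MISS | VC [37, 27, 33]
  [13] addr=0x89 blk=17 s=1: MISS | VC [37, 27, 33, 9]
  [14] addr=0x49 blk=9 s=1: VC-HIT | VC [37, 27, 33, 17]
  [15] addr=0x7b blk=15 s=7: L1-HIT | VC [37, 27, 33, 17]
  [16] addr=0xb9 blk=23 s=7: MISS | VC [27, 33, 17, 15]
  [17] addr=0x78 blk=15 s=7: VC-HIT | VC [27, 33, 17, 23]

MISSES = 9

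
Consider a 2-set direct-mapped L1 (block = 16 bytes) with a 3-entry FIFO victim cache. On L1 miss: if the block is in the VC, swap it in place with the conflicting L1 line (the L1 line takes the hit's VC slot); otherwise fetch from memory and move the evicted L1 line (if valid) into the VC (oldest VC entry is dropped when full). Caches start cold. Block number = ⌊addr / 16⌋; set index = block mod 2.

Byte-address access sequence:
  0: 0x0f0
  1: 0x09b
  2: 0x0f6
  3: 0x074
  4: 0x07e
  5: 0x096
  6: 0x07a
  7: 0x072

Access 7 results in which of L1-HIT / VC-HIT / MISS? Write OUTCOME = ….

0: 0xf0 (blk 15, set 1) → MISS  vc=[]
1: 0x9b (blk 9, set 1) → MISS  vc=[15]
2: 0xf6 (blk 15, set 1) → VC-HIT  vc=[9]
3: 0x74 (blk 7, set 1) → MISS  vc=[9, 15]
4: 0x7e (blk 7, set 1) → L1-HIT  vc=[9, 15]
5: 0x96 (blk 9, set 1) → VC-HIT  vc=[7, 15]
6: 0x7a (blk 7, set 1) → VC-HIT  vc=[9, 15]
7: 0x72 (blk 7, set 1) → L1-HIT  vc=[9, 15]

OUTCOME = L1-HIT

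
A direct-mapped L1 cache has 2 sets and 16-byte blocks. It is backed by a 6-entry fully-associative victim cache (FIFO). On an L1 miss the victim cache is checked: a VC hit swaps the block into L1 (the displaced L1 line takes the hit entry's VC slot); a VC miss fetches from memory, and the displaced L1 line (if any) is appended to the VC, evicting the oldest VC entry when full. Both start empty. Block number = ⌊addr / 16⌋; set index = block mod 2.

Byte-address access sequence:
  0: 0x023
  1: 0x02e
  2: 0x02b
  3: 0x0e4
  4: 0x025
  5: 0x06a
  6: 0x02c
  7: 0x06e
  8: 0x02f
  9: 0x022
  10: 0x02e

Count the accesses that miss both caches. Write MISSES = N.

MISSES = 3

#0 0x23→b2/s0 MISS; vc=[]
#1 0x2e→b2/s0 L1-HIT; vc=[]
#2 0x2b→b2/s0 L1-HIT; vc=[]
#3 0xe4→b14/s0 MISS; vc=[2]
#4 0x25→b2/s0 VC-HIT; vc=[14]
#5 0x6a→b6/s0 MISS; vc=[14,2]
#6 0x2c→b2/s0 VC-HIT; vc=[14,6]
#7 0x6e→b6/s0 VC-HIT; vc=[14,2]
#8 0x2f→b2/s0 VC-HIT; vc=[14,6]
#9 0x22→b2/s0 L1-HIT; vc=[14,6]
#10 0x2e→b2/s0 L1-HIT; vc=[14,6]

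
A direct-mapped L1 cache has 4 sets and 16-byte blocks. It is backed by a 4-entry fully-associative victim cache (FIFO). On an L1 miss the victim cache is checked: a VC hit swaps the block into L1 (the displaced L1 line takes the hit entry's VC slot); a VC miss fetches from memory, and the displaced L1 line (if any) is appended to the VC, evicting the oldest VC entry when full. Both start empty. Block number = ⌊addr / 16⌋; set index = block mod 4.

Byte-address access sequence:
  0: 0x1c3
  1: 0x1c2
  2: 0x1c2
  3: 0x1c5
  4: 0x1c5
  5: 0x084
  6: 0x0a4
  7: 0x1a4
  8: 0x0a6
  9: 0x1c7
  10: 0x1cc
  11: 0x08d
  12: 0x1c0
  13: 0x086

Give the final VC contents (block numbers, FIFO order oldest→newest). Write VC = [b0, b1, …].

0: 0x1c3 (blk 28, set 0) → MISS  vc=[]
1: 0x1c2 (blk 28, set 0) → L1-HIT  vc=[]
2: 0x1c2 (blk 28, set 0) → L1-HIT  vc=[]
3: 0x1c5 (blk 28, set 0) → L1-HIT  vc=[]
4: 0x1c5 (blk 28, set 0) → L1-HIT  vc=[]
5: 0x84 (blk 8, set 0) → MISS  vc=[28]
6: 0xa4 (blk 10, set 2) → MISS  vc=[28]
7: 0x1a4 (blk 26, set 2) → MISS  vc=[28, 10]
8: 0xa6 (blk 10, set 2) → VC-HIT  vc=[28, 26]
9: 0x1c7 (blk 28, set 0) → VC-HIT  vc=[8, 26]
10: 0x1cc (blk 28, set 0) → L1-HIT  vc=[8, 26]
11: 0x8d (blk 8, set 0) → VC-HIT  vc=[28, 26]
12: 0x1c0 (blk 28, set 0) → VC-HIT  vc=[8, 26]
13: 0x86 (blk 8, set 0) → VC-HIT  vc=[28, 26]

VC = [28, 26]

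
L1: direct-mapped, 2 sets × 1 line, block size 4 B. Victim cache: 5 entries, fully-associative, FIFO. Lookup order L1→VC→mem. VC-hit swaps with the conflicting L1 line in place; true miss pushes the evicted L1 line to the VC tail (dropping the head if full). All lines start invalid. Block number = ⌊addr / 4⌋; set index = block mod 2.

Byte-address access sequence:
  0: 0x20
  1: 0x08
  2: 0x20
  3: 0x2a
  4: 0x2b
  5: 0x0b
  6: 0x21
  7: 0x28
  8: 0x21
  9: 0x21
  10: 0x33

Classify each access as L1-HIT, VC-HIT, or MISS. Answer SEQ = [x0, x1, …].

  [0] addr=0x20 blk=8 s=0: MISS | VC []
  [1] addr=0x8 blk=2 s=0: MISS | VC [8]
  [2] addr=0x20 blk=8 s=0: VC-HIT | VC [2]
  [3] addr=0x2a blk=10 s=0: MISS | VC [2, 8]
  [4] addr=0x2b blk=10 s=0: L1-HIT | VC [2, 8]
  [5] addr=0xb blk=2 s=0: VC-HIT | VC [10, 8]
  [6] addr=0x21 blk=8 s=0: VC-HIT | VC [10, 2]
  [7] addr=0x28 blk=10 s=0: VC-HIT | VC [8, 2]
  [8] addr=0x21 blk=8 s=0: VC-HIT | VC [10, 2]
  [9] addr=0x21 blk=8 s=0: L1-HIT | VC [10, 2]
  [10] addr=0x33 blk=12 s=0: MISS | VC [10, 2, 8]

SEQ = [MISS, MISS, VC-HIT, MISS, L1-HIT, VC-HIT, VC-HIT, VC-HIT, VC-HIT, L1-HIT, MISS]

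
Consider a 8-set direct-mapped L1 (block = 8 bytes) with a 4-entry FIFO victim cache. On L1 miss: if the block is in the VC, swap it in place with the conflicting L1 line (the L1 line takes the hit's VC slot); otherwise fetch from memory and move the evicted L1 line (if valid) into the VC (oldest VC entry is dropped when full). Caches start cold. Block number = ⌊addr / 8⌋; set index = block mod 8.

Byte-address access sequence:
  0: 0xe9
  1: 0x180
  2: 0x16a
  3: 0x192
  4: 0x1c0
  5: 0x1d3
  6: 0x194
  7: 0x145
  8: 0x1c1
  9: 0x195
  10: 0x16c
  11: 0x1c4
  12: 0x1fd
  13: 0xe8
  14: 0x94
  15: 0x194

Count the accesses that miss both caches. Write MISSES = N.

MISSES = 9

#0 0xe9→b29/s5 MISS; vc=[]
#1 0x180→b48/s0 MISS; vc=[]
#2 0x16a→b45/s5 MISS; vc=[29]
#3 0x192→b50/s2 MISS; vc=[29]
#4 0x1c0→b56/s0 MISS; vc=[29,48]
#5 0x1d3→b58/s2 MISS; vc=[29,48,50]
#6 0x194→b50/s2 VC-HIT; vc=[29,48,58]
#7 0x145→b40/s0 MISS; vc=[29,48,58,56]
#8 0x1c1→b56/s0 VC-HIT; vc=[29,48,58,40]
#9 0x195→b50/s2 L1-HIT; vc=[29,48,58,40]
#10 0x16c→b45/s5 L1-HIT; vc=[29,48,58,40]
#11 0x1c4→b56/s0 L1-HIT; vc=[29,48,58,40]
#12 0x1fd→b63/s7 MISS; vc=[29,48,58,40]
#13 0xe8→b29/s5 VC-HIT; vc=[45,48,58,40]
#14 0x94→b18/s2 MISS; vc=[48,58,40,50]
#15 0x194→b50/s2 VC-HIT; vc=[48,58,40,18]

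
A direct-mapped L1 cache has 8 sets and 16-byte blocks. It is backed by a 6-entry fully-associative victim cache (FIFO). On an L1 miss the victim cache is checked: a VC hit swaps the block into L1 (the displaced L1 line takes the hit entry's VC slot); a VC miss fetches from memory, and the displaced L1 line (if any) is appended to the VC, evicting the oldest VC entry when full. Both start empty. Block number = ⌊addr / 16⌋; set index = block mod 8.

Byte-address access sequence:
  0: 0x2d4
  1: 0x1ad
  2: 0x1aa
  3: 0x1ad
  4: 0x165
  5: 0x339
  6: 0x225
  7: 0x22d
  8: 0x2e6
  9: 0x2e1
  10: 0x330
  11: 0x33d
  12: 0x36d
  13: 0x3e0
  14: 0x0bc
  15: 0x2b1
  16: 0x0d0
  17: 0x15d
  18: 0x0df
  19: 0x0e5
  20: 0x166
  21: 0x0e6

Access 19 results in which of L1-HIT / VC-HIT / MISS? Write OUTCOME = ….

#0 0x2d4→b45/s5 MISS; vc=[]
#1 0x1ad→b26/s2 MISS; vc=[]
#2 0x1aa→b26/s2 L1-HIT; vc=[]
#3 0x1ad→b26/s2 L1-HIT; vc=[]
#4 0x165→b22/s6 MISS; vc=[]
#5 0x339→b51/s3 MISS; vc=[]
#6 0x225→b34/s2 MISS; vc=[26]
#7 0x22d→b34/s2 L1-HIT; vc=[26]
#8 0x2e6→b46/s6 MISS; vc=[26,22]
#9 0x2e1→b46/s6 L1-HIT; vc=[26,22]
#10 0x330→b51/s3 L1-HIT; vc=[26,22]
#11 0x33d→b51/s3 L1-HIT; vc=[26,22]
#12 0x36d→b54/s6 MISS; vc=[26,22,46]
#13 0x3e0→b62/s6 MISS; vc=[26,22,46,54]
#14 0xbc→b11/s3 MISS; vc=[26,22,46,54,51]
#15 0x2b1→b43/s3 MISS; vc=[26,22,46,54,51,11]
#16 0xd0→b13/s5 MISS; vc=[22,46,54,51,11,45]
#17 0x15d→b21/s5 MISS; vc=[46,54,51,11,45,13]
#18 0xdf→b13/s5 VC-HIT; vc=[46,54,51,11,45,21]
#19 0xe5→b14/s6 MISS; vc=[54,51,11,45,21,62]
#20 0x166→b22/s6 MISS; vc=[51,11,45,21,62,14]
#21 0xe6→b14/s6 VC-HIT; vc=[51,11,45,21,62,22]

OUTCOME = MISS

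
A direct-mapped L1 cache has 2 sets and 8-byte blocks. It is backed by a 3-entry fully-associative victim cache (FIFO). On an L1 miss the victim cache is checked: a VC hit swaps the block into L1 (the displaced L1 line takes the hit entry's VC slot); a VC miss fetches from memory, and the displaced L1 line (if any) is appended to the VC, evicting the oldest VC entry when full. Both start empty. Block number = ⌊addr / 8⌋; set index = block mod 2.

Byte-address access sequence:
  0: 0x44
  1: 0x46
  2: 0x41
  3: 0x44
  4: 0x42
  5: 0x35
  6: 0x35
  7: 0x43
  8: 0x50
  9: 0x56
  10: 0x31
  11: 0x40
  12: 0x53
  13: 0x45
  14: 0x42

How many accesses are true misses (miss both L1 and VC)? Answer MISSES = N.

  [0] addr=0x44 blk=8 s=0: MISS | VC []
  [1] addr=0x46 blk=8 s=0: L1-HIT | VC []
  [2] addr=0x41 blk=8 s=0: L1-HIT | VC []
  [3] addr=0x44 blk=8 s=0: L1-HIT | VC []
  [4] addr=0x42 blk=8 s=0: L1-HIT | VC []
  [5] addr=0x35 blk=6 s=0: MISS | VC [8]
  [6] addr=0x35 blk=6 s=0: L1-HIT | VC [8]
  [7] addr=0x43 blk=8 s=0: VC-HIT | VC [6]
  [8] addr=0x50 blk=10 s=0: MISS | VC [6, 8]
  [9] addr=0x56 blk=10 s=0: L1-HIT | VC [6, 8]
  [10] addr=0x31 blk=6 s=0: VC-HIT | VC [10, 8]
  [11] addr=0x40 blk=8 s=0: VC-HIT | VC [10, 6]
  [12] addr=0x53 blk=10 s=0: VC-HIT | VC [8, 6]
  [13] addr=0x45 blk=8 s=0: VC-HIT | VC [10, 6]
  [14] addr=0x42 blk=8 s=0: L1-HIT | VC [10, 6]

MISSES = 3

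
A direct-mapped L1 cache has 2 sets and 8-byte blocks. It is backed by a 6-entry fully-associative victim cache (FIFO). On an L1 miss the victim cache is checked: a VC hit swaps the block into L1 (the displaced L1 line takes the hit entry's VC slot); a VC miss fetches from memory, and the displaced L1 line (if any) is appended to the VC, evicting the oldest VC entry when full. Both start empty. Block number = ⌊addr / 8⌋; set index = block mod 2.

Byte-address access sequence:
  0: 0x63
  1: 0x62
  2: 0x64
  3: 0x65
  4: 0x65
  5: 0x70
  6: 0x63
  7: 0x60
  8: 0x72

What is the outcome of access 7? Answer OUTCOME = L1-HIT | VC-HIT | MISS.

0: 0x63 (blk 12, set 0) → MISS  vc=[]
1: 0x62 (blk 12, set 0) → L1-HIT  vc=[]
2: 0x64 (blk 12, set 0) → L1-HIT  vc=[]
3: 0x65 (blk 12, set 0) → L1-HIT  vc=[]
4: 0x65 (blk 12, set 0) → L1-HIT  vc=[]
5: 0x70 (blk 14, set 0) → MISS  vc=[12]
6: 0x63 (blk 12, set 0) → VC-HIT  vc=[14]
7: 0x60 (blk 12, set 0) → L1-HIT  vc=[14]
8: 0x72 (blk 14, set 0) → VC-HIT  vc=[12]

OUTCOME = L1-HIT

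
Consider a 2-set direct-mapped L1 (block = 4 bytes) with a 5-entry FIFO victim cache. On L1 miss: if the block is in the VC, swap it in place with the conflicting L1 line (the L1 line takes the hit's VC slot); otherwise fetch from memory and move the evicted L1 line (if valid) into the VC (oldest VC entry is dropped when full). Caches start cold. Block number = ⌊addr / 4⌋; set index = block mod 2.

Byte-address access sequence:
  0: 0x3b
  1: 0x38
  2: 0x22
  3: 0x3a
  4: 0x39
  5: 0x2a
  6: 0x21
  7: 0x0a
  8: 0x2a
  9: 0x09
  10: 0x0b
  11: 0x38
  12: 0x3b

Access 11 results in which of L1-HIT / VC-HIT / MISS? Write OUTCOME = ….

OUTCOME = VC-HIT

  [0] addr=0x3b blk=14 s=0: MISS | VC []
  [1] addr=0x38 blk=14 s=0: L1-HIT | VC []
  [2] addr=0x22 blk=8 s=0: MISS | VC [14]
  [3] addr=0x3a blk=14 s=0: VC-HIT | VC [8]
  [4] addr=0x39 blk=14 s=0: L1-HIT | VC [8]
  [5] addr=0x2a blk=10 s=0: MISS | VC [8, 14]
  [6] addr=0x21 blk=8 s=0: VC-HIT | VC [10, 14]
  [7] addr=0xa blk=2 s=0: MISS | VC [10, 14, 8]
  [8] addr=0x2a blk=10 s=0: VC-HIT | VC [2, 14, 8]
  [9] addr=0x9 blk=2 s=0: VC-HIT | VC [10, 14, 8]
  [10] addr=0xb blk=2 s=0: L1-HIT | VC [10, 14, 8]
  [11] addr=0x38 blk=14 s=0: VC-HIT | VC [10, 2, 8]
  [12] addr=0x3b blk=14 s=0: L1-HIT | VC [10, 2, 8]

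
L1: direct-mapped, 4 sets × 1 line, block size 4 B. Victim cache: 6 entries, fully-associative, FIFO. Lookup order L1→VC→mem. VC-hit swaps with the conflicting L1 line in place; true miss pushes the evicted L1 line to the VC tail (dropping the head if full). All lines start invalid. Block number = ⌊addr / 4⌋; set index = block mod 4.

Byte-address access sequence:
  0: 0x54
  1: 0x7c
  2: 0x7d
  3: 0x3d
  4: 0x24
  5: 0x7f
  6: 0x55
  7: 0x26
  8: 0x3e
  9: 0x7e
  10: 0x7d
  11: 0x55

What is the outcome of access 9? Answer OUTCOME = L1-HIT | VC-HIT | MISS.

#0 0x54→b21/s1 MISS; vc=[]
#1 0x7c→b31/s3 MISS; vc=[]
#2 0x7d→b31/s3 L1-HIT; vc=[]
#3 0x3d→b15/s3 MISS; vc=[31]
#4 0x24→b9/s1 MISS; vc=[31,21]
#5 0x7f→b31/s3 VC-HIT; vc=[15,21]
#6 0x55→b21/s1 VC-HIT; vc=[15,9]
#7 0x26→b9/s1 VC-HIT; vc=[15,21]
#8 0x3e→b15/s3 VC-HIT; vc=[31,21]
#9 0x7e→b31/s3 VC-HIT; vc=[15,21]
#10 0x7d→b31/s3 L1-HIT; vc=[15,21]
#11 0x55→b21/s1 VC-HIT; vc=[15,9]

OUTCOME = VC-HIT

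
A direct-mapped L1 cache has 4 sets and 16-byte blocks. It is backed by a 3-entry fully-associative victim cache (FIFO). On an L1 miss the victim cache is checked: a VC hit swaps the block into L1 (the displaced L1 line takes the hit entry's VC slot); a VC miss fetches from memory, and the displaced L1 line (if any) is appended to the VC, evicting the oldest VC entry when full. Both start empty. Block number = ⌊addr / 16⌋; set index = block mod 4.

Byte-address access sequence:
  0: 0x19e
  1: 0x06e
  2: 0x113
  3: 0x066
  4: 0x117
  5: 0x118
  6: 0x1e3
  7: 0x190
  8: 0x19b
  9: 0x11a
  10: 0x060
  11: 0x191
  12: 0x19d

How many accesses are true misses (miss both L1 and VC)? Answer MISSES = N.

0: 0x19e (blk 25, set 1) → MISS  vc=[]
1: 0x6e (blk 6, set 2) → MISS  vc=[]
2: 0x113 (blk 17, set 1) → MISS  vc=[25]
3: 0x66 (blk 6, set 2) → L1-HIT  vc=[25]
4: 0x117 (blk 17, set 1) → L1-HIT  vc=[25]
5: 0x118 (blk 17, set 1) → L1-HIT  vc=[25]
6: 0x1e3 (blk 30, set 2) → MISS  vc=[25, 6]
7: 0x190 (blk 25, set 1) → VC-HIT  vc=[17, 6]
8: 0x19b (blk 25, set 1) → L1-HIT  vc=[17, 6]
9: 0x11a (blk 17, set 1) → VC-HIT  vc=[25, 6]
10: 0x60 (blk 6, set 2) → VC-HIT  vc=[25, 30]
11: 0x191 (blk 25, set 1) → VC-HIT  vc=[17, 30]
12: 0x19d (blk 25, set 1) → L1-HIT  vc=[17, 30]

MISSES = 4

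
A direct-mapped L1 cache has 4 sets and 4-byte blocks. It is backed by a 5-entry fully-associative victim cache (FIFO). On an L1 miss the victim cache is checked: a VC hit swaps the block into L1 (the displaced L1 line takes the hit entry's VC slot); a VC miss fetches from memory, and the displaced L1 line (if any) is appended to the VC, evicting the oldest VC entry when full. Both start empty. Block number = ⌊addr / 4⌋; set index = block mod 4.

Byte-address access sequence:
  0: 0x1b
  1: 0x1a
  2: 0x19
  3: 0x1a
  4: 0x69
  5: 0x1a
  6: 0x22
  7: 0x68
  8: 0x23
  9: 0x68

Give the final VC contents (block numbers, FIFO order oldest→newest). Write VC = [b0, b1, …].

VC = [6]

#0 0x1b→b6/s2 MISS; vc=[]
#1 0x1a→b6/s2 L1-HIT; vc=[]
#2 0x19→b6/s2 L1-HIT; vc=[]
#3 0x1a→b6/s2 L1-HIT; vc=[]
#4 0x69→b26/s2 MISS; vc=[6]
#5 0x1a→b6/s2 VC-HIT; vc=[26]
#6 0x22→b8/s0 MISS; vc=[26]
#7 0x68→b26/s2 VC-HIT; vc=[6]
#8 0x23→b8/s0 L1-HIT; vc=[6]
#9 0x68→b26/s2 L1-HIT; vc=[6]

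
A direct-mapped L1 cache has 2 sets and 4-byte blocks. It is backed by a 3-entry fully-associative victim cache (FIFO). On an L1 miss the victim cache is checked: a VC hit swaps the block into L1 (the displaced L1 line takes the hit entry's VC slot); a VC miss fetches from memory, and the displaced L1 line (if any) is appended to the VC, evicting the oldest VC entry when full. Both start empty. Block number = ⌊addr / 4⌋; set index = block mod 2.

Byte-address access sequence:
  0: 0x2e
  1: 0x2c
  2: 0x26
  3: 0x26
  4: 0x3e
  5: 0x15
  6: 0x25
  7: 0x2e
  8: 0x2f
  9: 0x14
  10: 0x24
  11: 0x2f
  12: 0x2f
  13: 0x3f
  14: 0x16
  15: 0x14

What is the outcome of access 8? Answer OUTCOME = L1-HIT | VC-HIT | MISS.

OUTCOME = L1-HIT

0: 0x2e (blk 11, set 1) → MISS  vc=[]
1: 0x2c (blk 11, set 1) → L1-HIT  vc=[]
2: 0x26 (blk 9, set 1) → MISS  vc=[11]
3: 0x26 (blk 9, set 1) → L1-HIT  vc=[11]
4: 0x3e (blk 15, set 1) → MISS  vc=[11, 9]
5: 0x15 (blk 5, set 1) → MISS  vc=[11, 9, 15]
6: 0x25 (blk 9, set 1) → VC-HIT  vc=[11, 5, 15]
7: 0x2e (blk 11, set 1) → VC-HIT  vc=[9, 5, 15]
8: 0x2f (blk 11, set 1) → L1-HIT  vc=[9, 5, 15]
9: 0x14 (blk 5, set 1) → VC-HIT  vc=[9, 11, 15]
10: 0x24 (blk 9, set 1) → VC-HIT  vc=[5, 11, 15]
11: 0x2f (blk 11, set 1) → VC-HIT  vc=[5, 9, 15]
12: 0x2f (blk 11, set 1) → L1-HIT  vc=[5, 9, 15]
13: 0x3f (blk 15, set 1) → VC-HIT  vc=[5, 9, 11]
14: 0x16 (blk 5, set 1) → VC-HIT  vc=[15, 9, 11]
15: 0x14 (blk 5, set 1) → L1-HIT  vc=[15, 9, 11]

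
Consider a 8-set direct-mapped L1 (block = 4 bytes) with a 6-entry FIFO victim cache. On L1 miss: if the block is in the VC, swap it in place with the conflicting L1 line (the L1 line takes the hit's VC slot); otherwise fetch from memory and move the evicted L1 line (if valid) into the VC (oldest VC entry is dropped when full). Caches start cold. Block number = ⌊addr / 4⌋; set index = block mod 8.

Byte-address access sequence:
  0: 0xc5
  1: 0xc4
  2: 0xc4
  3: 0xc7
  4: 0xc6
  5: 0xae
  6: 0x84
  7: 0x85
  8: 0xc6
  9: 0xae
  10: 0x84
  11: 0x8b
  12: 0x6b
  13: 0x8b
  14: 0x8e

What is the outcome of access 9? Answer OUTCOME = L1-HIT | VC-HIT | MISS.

OUTCOME = L1-HIT

  [0] addr=0xc5 blk=49 s=1: MISS | VC []
  [1] addr=0xc4 blk=49 s=1: L1-HIT | VC []
  [2] addr=0xc4 blk=49 s=1: L1-HIT | VC []
  [3] addr=0xc7 blk=49 s=1: L1-HIT | VC []
  [4] addr=0xc6 blk=49 s=1: L1-HIT | VC []
  [5] addr=0xae blk=43 s=3: MISS | VC []
  [6] addr=0x84 blk=33 s=1: MISS | VC [49]
  [7] addr=0x85 blk=33 s=1: L1-HIT | VC [49]
  [8] addr=0xc6 blk=49 s=1: VC-HIT | VC [33]
  [9] addr=0xae blk=43 s=3: L1-HIT | VC [33]
  [10] addr=0x84 blk=33 s=1: VC-HIT | VC [49]
  [11] addr=0x8b blk=34 s=2: MISS | VC [49]
  [12] addr=0x6b blk=26 s=2: MISS | VC [49, 34]
  [13] addr=0x8b blk=34 s=2: VC-HIT | VC [49, 26]
  [14] addr=0x8e blk=35 s=3: MISS | VC [49, 26, 43]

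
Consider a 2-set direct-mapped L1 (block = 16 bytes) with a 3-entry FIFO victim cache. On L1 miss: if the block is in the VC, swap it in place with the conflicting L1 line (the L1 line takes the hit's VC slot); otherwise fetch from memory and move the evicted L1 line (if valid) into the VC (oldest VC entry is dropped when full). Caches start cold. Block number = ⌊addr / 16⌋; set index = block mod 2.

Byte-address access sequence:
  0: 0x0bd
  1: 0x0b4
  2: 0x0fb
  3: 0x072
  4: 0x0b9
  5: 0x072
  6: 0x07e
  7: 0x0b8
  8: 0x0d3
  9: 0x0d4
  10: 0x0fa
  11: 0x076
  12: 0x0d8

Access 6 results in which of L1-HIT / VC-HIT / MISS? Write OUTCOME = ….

OUTCOME = L1-HIT

  [0] addr=0xbd blk=11 s=1: MISS | VC []
  [1] addr=0xb4 blk=11 s=1: L1-HIT | VC []
  [2] addr=0xfb blk=15 s=1: MISS | VC [11]
  [3] addr=0x72 blk=7 s=1: MISS | VC [11, 15]
  [4] addr=0xb9 blk=11 s=1: VC-HIT | VC [7, 15]
  [5] addr=0x72 blk=7 s=1: VC-HIT | VC [11, 15]
  [6] addr=0x7e blk=7 s=1: L1-HIT | VC [11, 15]
  [7] addr=0xb8 blk=11 s=1: VC-HIT | VC [7, 15]
  [8] addr=0xd3 blk=13 s=1: MISS | VC [7, 15, 11]
  [9] addr=0xd4 blk=13 s=1: L1-HIT | VC [7, 15, 11]
  [10] addr=0xfa blk=15 s=1: VC-HIT | VC [7, 13, 11]
  [11] addr=0x76 blk=7 s=1: VC-HIT | VC [15, 13, 11]
  [12] addr=0xd8 blk=13 s=1: VC-HIT | VC [15, 7, 11]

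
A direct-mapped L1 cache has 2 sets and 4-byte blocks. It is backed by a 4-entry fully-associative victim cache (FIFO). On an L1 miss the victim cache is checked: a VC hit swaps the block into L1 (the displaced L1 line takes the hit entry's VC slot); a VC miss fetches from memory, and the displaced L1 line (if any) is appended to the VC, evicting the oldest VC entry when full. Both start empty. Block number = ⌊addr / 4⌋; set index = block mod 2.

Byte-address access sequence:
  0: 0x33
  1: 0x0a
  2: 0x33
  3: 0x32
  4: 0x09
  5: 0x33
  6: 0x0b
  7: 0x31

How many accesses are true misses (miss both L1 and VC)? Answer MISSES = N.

MISSES = 2

0: 0x33 (blk 12, set 0) → MISS  vc=[]
1: 0xa (blk 2, set 0) → MISS  vc=[12]
2: 0x33 (blk 12, set 0) → VC-HIT  vc=[2]
3: 0x32 (blk 12, set 0) → L1-HIT  vc=[2]
4: 0x9 (blk 2, set 0) → VC-HIT  vc=[12]
5: 0x33 (blk 12, set 0) → VC-HIT  vc=[2]
6: 0xb (blk 2, set 0) → VC-HIT  vc=[12]
7: 0x31 (blk 12, set 0) → VC-HIT  vc=[2]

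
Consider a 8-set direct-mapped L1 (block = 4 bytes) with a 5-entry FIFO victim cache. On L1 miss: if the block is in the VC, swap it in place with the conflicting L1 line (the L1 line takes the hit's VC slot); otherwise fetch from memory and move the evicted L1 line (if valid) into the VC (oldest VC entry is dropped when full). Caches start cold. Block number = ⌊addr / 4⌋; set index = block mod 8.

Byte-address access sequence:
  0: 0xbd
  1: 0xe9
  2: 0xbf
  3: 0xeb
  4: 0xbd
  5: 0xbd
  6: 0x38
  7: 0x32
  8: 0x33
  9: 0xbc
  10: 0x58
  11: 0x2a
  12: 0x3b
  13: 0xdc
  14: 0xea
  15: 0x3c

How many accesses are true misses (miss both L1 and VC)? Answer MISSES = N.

#0 0xbd→b47/s7 MISS; vc=[]
#1 0xe9→b58/s2 MISS; vc=[]
#2 0xbf→b47/s7 L1-HIT; vc=[]
#3 0xeb→b58/s2 L1-HIT; vc=[]
#4 0xbd→b47/s7 L1-HIT; vc=[]
#5 0xbd→b47/s7 L1-HIT; vc=[]
#6 0x38→b14/s6 MISS; vc=[]
#7 0x32→b12/s4 MISS; vc=[]
#8 0x33→b12/s4 L1-HIT; vc=[]
#9 0xbc→b47/s7 L1-HIT; vc=[]
#10 0x58→b22/s6 MISS; vc=[14]
#11 0x2a→b10/s2 MISS; vc=[14,58]
#12 0x3b→b14/s6 VC-HIT; vc=[22,58]
#13 0xdc→b55/s7 MISS; vc=[22,58,47]
#14 0xea→b58/s2 VC-HIT; vc=[22,10,47]
#15 0x3c→b15/s7 MISS; vc=[22,10,47,55]

MISSES = 8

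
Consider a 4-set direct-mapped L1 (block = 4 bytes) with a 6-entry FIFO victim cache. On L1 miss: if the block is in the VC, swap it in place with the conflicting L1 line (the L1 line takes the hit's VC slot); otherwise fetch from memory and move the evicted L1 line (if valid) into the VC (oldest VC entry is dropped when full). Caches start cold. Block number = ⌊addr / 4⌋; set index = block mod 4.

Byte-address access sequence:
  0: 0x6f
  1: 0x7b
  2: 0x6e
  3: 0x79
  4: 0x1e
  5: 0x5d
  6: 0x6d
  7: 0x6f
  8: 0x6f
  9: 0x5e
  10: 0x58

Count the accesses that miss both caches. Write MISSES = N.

MISSES = 5

#0 0x6f→b27/s3 MISS; vc=[]
#1 0x7b→b30/s2 MISS; vc=[]
#2 0x6e→b27/s3 L1-HIT; vc=[]
#3 0x79→b30/s2 L1-HIT; vc=[]
#4 0x1e→b7/s3 MISS; vc=[27]
#5 0x5d→b23/s3 MISS; vc=[27,7]
#6 0x6d→b27/s3 VC-HIT; vc=[23,7]
#7 0x6f→b27/s3 L1-HIT; vc=[23,7]
#8 0x6f→b27/s3 L1-HIT; vc=[23,7]
#9 0x5e→b23/s3 VC-HIT; vc=[27,7]
#10 0x58→b22/s2 MISS; vc=[27,7,30]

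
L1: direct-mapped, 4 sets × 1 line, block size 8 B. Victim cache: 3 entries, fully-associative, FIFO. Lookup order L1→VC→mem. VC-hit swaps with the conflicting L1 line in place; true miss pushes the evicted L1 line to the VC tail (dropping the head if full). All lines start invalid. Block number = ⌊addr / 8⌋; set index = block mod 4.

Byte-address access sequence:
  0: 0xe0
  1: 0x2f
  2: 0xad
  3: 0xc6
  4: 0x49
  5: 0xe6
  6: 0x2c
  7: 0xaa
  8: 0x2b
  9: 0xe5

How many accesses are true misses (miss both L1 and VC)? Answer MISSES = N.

0: 0xe0 (blk 28, set 0) → MISS  vc=[]
1: 0x2f (blk 5, set 1) → MISS  vc=[]
2: 0xad (blk 21, set 1) → MISS  vc=[5]
3: 0xc6 (blk 24, set 0) → MISS  vc=[5, 28]
4: 0x49 (blk 9, set 1) → MISS  vc=[5, 28, 21]
5: 0xe6 (blk 28, set 0) → VC-HIT  vc=[5, 24, 21]
6: 0x2c (blk 5, set 1) → VC-HIT  vc=[9, 24, 21]
7: 0xaa (blk 21, set 1) → VC-HIT  vc=[9, 24, 5]
8: 0x2b (blk 5, set 1) → VC-HIT  vc=[9, 24, 21]
9: 0xe5 (blk 28, set 0) → L1-HIT  vc=[9, 24, 21]

MISSES = 5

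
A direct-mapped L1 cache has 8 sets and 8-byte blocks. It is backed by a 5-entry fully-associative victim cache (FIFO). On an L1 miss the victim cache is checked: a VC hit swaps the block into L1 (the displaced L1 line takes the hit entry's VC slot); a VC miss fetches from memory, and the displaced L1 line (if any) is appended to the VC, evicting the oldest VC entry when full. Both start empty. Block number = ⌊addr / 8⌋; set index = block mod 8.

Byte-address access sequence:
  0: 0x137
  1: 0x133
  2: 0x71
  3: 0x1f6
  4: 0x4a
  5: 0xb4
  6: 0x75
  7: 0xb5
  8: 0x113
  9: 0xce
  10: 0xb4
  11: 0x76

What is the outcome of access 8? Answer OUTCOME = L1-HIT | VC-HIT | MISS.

  [0] addr=0x137 blk=38 s=6: MISS | VC []
  [1] addr=0x133 blk=38 s=6: L1-HIT | VC []
  [2] addr=0x71 blk=14 s=6: MISS | VC [38]
  [3] addr=0x1f6 blk=62 s=6: MISS | VC [38, 14]
  [4] addr=0x4a blk=9 s=1: MISS | VC [38, 14]
  [5] addr=0xb4 blk=22 s=6: MISS | VC [38, 14, 62]
  [6] addr=0x75 blk=14 s=6: VC-HIT | VC [38, 22, 62]
  [7] addr=0xb5 blk=22 s=6: VC-HIT | VC [38, 14, 62]
  [8] addr=0x113 blk=34 s=2: MISS | VC [38, 14, 62]
  [9] addr=0xce blk=25 s=1: MISS | VC [38, 14, 62, 9]
  [10] addr=0xb4 blk=22 s=6: L1-HIT | VC [38, 14, 62, 9]
  [11] addr=0x76 blk=14 s=6: VC-HIT | VC [38, 22, 62, 9]

OUTCOME = MISS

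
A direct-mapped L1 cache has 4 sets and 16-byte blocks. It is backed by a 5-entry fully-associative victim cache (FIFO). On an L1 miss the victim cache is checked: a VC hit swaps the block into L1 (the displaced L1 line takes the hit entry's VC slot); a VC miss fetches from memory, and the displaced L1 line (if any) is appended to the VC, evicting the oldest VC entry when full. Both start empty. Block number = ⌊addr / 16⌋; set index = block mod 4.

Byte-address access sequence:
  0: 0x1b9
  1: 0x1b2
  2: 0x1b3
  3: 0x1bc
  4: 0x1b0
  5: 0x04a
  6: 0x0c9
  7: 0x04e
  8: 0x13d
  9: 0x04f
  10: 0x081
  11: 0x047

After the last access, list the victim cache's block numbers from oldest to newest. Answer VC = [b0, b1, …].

VC = [12, 27, 8]

  [0] addr=0x1b9 blk=27 s=3: MISS | VC []
  [1] addr=0x1b2 blk=27 s=3: L1-HIT | VC []
  [2] addr=0x1b3 blk=27 s=3: L1-HIT | VC []
  [3] addr=0x1bc blk=27 s=3: L1-HIT | VC []
  [4] addr=0x1b0 blk=27 s=3: L1-HIT | VC []
  [5] addr=0x4a blk=4 s=0: MISS | VC []
  [6] addr=0xc9 blk=12 s=0: MISS | VC [4]
  [7] addr=0x4e blk=4 s=0: VC-HIT | VC [12]
  [8] addr=0x13d blk=19 s=3: MISS | VC [12, 27]
  [9] addr=0x4f blk=4 s=0: L1-HIT | VC [12, 27]
  [10] addr=0x81 blk=8 s=0: MISS | VC [12, 27, 4]
  [11] addr=0x47 blk=4 s=0: VC-HIT | VC [12, 27, 8]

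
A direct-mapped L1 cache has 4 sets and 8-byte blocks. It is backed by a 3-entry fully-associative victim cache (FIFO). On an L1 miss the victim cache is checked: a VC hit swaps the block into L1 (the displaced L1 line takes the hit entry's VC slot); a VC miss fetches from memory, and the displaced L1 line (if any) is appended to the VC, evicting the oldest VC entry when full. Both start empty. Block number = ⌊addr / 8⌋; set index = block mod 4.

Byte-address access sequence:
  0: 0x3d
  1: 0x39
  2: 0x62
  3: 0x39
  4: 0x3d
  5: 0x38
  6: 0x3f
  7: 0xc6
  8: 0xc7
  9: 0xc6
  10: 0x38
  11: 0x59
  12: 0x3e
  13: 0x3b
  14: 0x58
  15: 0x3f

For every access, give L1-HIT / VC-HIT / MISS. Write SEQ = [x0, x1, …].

SEQ = [MISS, L1-HIT, MISS, L1-HIT, L1-HIT, L1-HIT, L1-HIT, MISS, L1-HIT, L1-HIT, L1-HIT, MISS, VC-HIT, L1-HIT, VC-HIT, VC-HIT]

0: 0x3d (blk 7, set 3) → MISS  vc=[]
1: 0x39 (blk 7, set 3) → L1-HIT  vc=[]
2: 0x62 (blk 12, set 0) → MISS  vc=[]
3: 0x39 (blk 7, set 3) → L1-HIT  vc=[]
4: 0x3d (blk 7, set 3) → L1-HIT  vc=[]
5: 0x38 (blk 7, set 3) → L1-HIT  vc=[]
6: 0x3f (blk 7, set 3) → L1-HIT  vc=[]
7: 0xc6 (blk 24, set 0) → MISS  vc=[12]
8: 0xc7 (blk 24, set 0) → L1-HIT  vc=[12]
9: 0xc6 (blk 24, set 0) → L1-HIT  vc=[12]
10: 0x38 (blk 7, set 3) → L1-HIT  vc=[12]
11: 0x59 (blk 11, set 3) → MISS  vc=[12, 7]
12: 0x3e (blk 7, set 3) → VC-HIT  vc=[12, 11]
13: 0x3b (blk 7, set 3) → L1-HIT  vc=[12, 11]
14: 0x58 (blk 11, set 3) → VC-HIT  vc=[12, 7]
15: 0x3f (blk 7, set 3) → VC-HIT  vc=[12, 11]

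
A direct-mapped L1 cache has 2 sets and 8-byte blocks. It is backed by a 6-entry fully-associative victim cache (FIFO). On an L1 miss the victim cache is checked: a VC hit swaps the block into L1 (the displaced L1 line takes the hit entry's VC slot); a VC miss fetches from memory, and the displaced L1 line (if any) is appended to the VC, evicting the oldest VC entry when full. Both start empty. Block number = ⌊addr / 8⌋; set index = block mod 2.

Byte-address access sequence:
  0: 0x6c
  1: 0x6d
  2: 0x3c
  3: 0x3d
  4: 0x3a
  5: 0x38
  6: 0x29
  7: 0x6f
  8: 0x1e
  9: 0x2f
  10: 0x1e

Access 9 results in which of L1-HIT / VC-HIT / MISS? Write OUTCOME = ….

OUTCOME = VC-HIT

0: 0x6c (blk 13, set 1) → MISS  vc=[]
1: 0x6d (blk 13, set 1) → L1-HIT  vc=[]
2: 0x3c (blk 7, set 1) → MISS  vc=[13]
3: 0x3d (blk 7, set 1) → L1-HIT  vc=[13]
4: 0x3a (blk 7, set 1) → L1-HIT  vc=[13]
5: 0x38 (blk 7, set 1) → L1-HIT  vc=[13]
6: 0x29 (blk 5, set 1) → MISS  vc=[13, 7]
7: 0x6f (blk 13, set 1) → VC-HIT  vc=[5, 7]
8: 0x1e (blk 3, set 1) → MISS  vc=[5, 7, 13]
9: 0x2f (blk 5, set 1) → VC-HIT  vc=[3, 7, 13]
10: 0x1e (blk 3, set 1) → VC-HIT  vc=[5, 7, 13]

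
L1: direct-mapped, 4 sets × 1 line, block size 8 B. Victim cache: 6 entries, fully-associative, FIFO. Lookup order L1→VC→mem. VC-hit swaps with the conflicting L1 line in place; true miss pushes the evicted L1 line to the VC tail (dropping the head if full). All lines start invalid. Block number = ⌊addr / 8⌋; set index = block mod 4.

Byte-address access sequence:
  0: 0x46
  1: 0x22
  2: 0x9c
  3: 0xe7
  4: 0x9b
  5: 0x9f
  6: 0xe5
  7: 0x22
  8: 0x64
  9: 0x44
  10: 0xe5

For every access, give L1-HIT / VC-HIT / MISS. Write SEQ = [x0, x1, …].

SEQ = [MISS, MISS, MISS, MISS, L1-HIT, L1-HIT, L1-HIT, VC-HIT, MISS, VC-HIT, VC-HIT]

#0 0x46→b8/s0 MISS; vc=[]
#1 0x22→b4/s0 MISS; vc=[8]
#2 0x9c→b19/s3 MISS; vc=[8]
#3 0xe7→b28/s0 MISS; vc=[8,4]
#4 0x9b→b19/s3 L1-HIT; vc=[8,4]
#5 0x9f→b19/s3 L1-HIT; vc=[8,4]
#6 0xe5→b28/s0 L1-HIT; vc=[8,4]
#7 0x22→b4/s0 VC-HIT; vc=[8,28]
#8 0x64→b12/s0 MISS; vc=[8,28,4]
#9 0x44→b8/s0 VC-HIT; vc=[12,28,4]
#10 0xe5→b28/s0 VC-HIT; vc=[12,8,4]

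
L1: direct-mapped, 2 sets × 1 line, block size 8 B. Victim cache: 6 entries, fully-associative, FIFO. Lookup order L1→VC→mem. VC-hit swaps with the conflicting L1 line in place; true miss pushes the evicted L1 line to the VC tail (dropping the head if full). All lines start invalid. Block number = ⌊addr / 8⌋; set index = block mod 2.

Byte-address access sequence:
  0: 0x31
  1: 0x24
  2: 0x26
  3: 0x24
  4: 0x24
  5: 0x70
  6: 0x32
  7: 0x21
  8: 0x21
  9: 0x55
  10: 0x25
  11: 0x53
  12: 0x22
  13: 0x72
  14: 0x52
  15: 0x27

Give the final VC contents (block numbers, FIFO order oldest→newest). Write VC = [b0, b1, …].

  [0] addr=0x31 blk=6 s=0: MISS | VC []
  [1] addr=0x24 blk=4 s=0: MISS | VC [6]
  [2] addr=0x26 blk=4 s=0: L1-HIT | VC [6]
  [3] addr=0x24 blk=4 s=0: L1-HIT | VC [6]
  [4] addr=0x24 blk=4 s=0: L1-HIT | VC [6]
  [5] addr=0x70 blk=14 s=0: MISS | VC [6, 4]
  [6] addr=0x32 blk=6 s=0: VC-HIT | VC [14, 4]
  [7] addr=0x21 blk=4 s=0: VC-HIT | VC [14, 6]
  [8] addr=0x21 blk=4 s=0: L1-HIT | VC [14, 6]
  [9] addr=0x55 blk=10 s=0: MISS | VC [14, 6, 4]
  [10] addr=0x25 blk=4 s=0: VC-HIT | VC [14, 6, 10]
  [11] addr=0x53 blk=10 s=0: VC-HIT | VC [14, 6, 4]
  [12] addr=0x22 blk=4 s=0: VC-HIT | VC [14, 6, 10]
  [13] addr=0x72 blk=14 s=0: VC-HIT | VC [4, 6, 10]
  [14] addr=0x52 blk=10 s=0: VC-HIT | VC [4, 6, 14]
  [15] addr=0x27 blk=4 s=0: VC-HIT | VC [10, 6, 14]

VC = [10, 6, 14]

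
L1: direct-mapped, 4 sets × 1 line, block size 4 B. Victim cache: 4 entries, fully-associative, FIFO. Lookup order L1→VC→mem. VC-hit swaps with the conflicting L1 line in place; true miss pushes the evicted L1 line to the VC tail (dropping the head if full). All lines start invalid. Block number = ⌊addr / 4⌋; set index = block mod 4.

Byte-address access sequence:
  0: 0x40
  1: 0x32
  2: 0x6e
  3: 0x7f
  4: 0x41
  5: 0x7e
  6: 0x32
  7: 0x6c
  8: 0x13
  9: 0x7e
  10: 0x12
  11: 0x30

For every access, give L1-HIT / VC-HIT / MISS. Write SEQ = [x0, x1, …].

SEQ = [MISS, MISS, MISS, MISS, VC-HIT, L1-HIT, VC-HIT, VC-HIT, MISS, VC-HIT, L1-HIT, VC-HIT]

0: 0x40 (blk 16, set 0) → MISS  vc=[]
1: 0x32 (blk 12, set 0) → MISS  vc=[16]
2: 0x6e (blk 27, set 3) → MISS  vc=[16]
3: 0x7f (blk 31, set 3) → MISS  vc=[16, 27]
4: 0x41 (blk 16, set 0) → VC-HIT  vc=[12, 27]
5: 0x7e (blk 31, set 3) → L1-HIT  vc=[12, 27]
6: 0x32 (blk 12, set 0) → VC-HIT  vc=[16, 27]
7: 0x6c (blk 27, set 3) → VC-HIT  vc=[16, 31]
8: 0x13 (blk 4, set 0) → MISS  vc=[16, 31, 12]
9: 0x7e (blk 31, set 3) → VC-HIT  vc=[16, 27, 12]
10: 0x12 (blk 4, set 0) → L1-HIT  vc=[16, 27, 12]
11: 0x30 (blk 12, set 0) → VC-HIT  vc=[16, 27, 4]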